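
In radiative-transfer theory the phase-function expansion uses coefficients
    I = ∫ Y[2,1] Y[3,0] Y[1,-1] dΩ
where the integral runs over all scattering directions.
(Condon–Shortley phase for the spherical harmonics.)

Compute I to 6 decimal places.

0.143048

Checks pass: Σm=0; 6 even; l₃=1∈[1,5].
(2·2+1)(2·3+1)(2·1+1) = 105
Δ: 4! 0! 2! / 7! → 1/105
sum: t=2:+1/4 = 1/4
3j²(2 3 1; 0 0 0) = Δ·Π!·Σ² = 3/35  (sign -1)
sum: t=1:−1/12 = -1/12
3j²(2 3 1; 1 0 -1) = Δ·Π!·Σ² = 1/35  (sign -1)
combine: 4πI² = 105·3/35·1/35 = 9/35
take √, sign +1: I = 0.14304817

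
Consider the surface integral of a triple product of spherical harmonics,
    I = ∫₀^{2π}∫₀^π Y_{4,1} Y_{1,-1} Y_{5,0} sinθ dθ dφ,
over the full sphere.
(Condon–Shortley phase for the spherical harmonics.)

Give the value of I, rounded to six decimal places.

0.155288

Checks pass: Σm=0; 10 even; l₃=5∈[3,5].
(2·4+1)(2·1+1)(2·5+1) = 297
Δ: 0! 8! 2! / 11! → 1/495
sum: t=0:+1/576 = 1/576
3j²(4 1 5; 0 0 0) = Δ·Π!·Σ² = 5/99  (sign -1)
sum: t=0:+1/1440 = 1/1440
3j²(4 1 5; 1 -1 0) = Δ·Π!·Σ² = 2/99  (sign -1)
combine: 4πI² = 297·5/99·2/99 = 10/33
take √, sign +1: I = 0.15528807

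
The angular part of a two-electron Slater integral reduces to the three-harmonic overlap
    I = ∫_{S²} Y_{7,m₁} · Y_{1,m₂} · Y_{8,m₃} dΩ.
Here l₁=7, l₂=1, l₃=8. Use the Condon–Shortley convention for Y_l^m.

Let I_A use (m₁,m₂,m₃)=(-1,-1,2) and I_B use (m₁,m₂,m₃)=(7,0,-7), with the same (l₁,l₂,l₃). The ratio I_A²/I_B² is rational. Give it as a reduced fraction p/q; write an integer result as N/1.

Shared (l₁,l₂,l₃)=(7,1,8): N and (l;000)² cancel in I_A²/I_B².
A: Δ = 0!·14!·2!/17! = 1/2040; Racah Σ t=0..0: t=0:+1/58060800 = 1/58060800; ⇒ 3j(7 1 8; -1 -1 2)² = 3/136, sgn +1
B: Δ = 0!·14!·2!/17! = 1/2040; Racah Σ t=0..0: t=0:+1/87178291200 = 1/87178291200; ⇒ 3j(7 1 8; 7 0 -7)² = 1/136, sgn -1
I_A²/I_B² = (3/136)/(1/136) = 3/1

3/1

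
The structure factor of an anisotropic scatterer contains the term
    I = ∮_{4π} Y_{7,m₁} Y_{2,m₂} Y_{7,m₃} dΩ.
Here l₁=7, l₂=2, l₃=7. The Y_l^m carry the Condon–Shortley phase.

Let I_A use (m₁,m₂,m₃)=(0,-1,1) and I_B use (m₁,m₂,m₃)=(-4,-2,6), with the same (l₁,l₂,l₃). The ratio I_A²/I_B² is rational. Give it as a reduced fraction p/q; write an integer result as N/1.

7/117

Same 7,2,7: normalisation and zero-m 3j drop out of the ratio.
A: Δ: 2! 12! 2! / 17! → 1/185640; sum: t=0:+1/1209600 t=1:−1/1036800 = -1/7257600; 3j²(7 2 7; 0 -1 1) = Δ·Π!·Σ² = 1/2210  (sign -1)
B: Δ: 2! 12! 2! / 17! → 1/185640; sum: t=0:+1/159667200 = 1/159667200; 3j²(7 2 7; -4 -2 6) = Δ·Π!·Σ² = 9/1190  (sign -1)
I_A²/I_B² = (1/2210)/(9/1190) = 7/117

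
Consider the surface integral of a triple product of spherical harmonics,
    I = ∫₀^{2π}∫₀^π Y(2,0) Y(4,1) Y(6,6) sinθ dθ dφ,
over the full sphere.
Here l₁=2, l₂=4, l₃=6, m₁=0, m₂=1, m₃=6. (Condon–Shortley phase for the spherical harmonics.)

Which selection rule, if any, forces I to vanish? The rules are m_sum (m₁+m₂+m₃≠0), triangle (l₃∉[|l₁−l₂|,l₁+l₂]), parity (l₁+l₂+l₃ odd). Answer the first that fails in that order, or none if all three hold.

m₁+m₂+m₃ = 0 + 1 + 6 = 7  ✗
triangle: |2−4|=2 ≤ l₃=6 ≤ 2+4=6
parity: l₁+l₂+l₃ = 12 is even

m_sum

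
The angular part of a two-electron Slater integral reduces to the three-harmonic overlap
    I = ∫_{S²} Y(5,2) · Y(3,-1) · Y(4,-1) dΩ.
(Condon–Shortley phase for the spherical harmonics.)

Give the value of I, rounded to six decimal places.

m-sum 0 ✓  L=12 even ✓  2≤4≤8 ✓
Π(2lᵢ+1) = 11×7×9 = 693
triangle coeff Δ(5,3,4) = 1/180180
Σ_t [1,3]: t=1:−1/576 t=2:+1/144 t=3:−1/576 = 1/288
(3j)²=20/1001 [(5 3 4; 0 0 0)], sign=+1
Σ_t [0,2]: t=0:+1/1728 t=1:−1/288 t=2:+1/960 = -1/540
(3j)²=128/6435 [(5 3 4; 2 -1 -1)], sign=+1
⇒ 4πI² = 512/1859
I = (+1)√(512/1859/(4π)) = 0.14804384

0.148044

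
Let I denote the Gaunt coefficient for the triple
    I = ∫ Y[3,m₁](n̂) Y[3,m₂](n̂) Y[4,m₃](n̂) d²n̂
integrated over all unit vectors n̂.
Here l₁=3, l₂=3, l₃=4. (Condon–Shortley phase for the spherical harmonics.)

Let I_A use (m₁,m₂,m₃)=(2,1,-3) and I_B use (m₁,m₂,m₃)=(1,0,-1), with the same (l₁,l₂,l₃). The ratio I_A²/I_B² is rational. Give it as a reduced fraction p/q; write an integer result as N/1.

Shared (l₁,l₂,l₃)=(3,3,4): N and (l;000)² cancel in I_A²/I_B².
A: Δ = 2!·4!·4!/11! = 1/34650; Racah Σ t=0..1: t=0:+1/288 t=1:−1/144 = -1/288; ⇒ 3j(3 3 4; 2 1 -3)² = 1/99, sgn +1
B: Δ = 2!·4!·4!/11! = 1/34650; Racah Σ t=0..2: t=0:+1/48 t=1:−1/24 t=2:+1/288 = -5/288; ⇒ 3j(3 3 4; 1 0 -1)² = 5/462, sgn +1
I_A²/I_B² = (1/99)/(5/462) = 14/15

14/15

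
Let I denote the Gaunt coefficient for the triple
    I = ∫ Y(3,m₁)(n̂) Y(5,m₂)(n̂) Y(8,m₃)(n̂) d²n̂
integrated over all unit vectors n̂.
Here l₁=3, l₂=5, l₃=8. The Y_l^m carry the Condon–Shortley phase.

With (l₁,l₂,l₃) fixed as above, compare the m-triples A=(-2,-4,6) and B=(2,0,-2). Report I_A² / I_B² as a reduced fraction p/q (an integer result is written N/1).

l's match ⇒ only the (l;m) 3-j factors differ between A and B.
A: triangle coeff Δ(3,5,8) = 1/136136; Σ_t [0,0]: t=0:+1/43545600 = 1/43545600; (3j)²=1/34 [(3 5 8; -2 -4 6)], sign=+1
B: triangle coeff Δ(3,5,8) = 1/136136; Σ_t [0,0]: t=0:+1/1728000 = 1/1728000; (3j)²=27/2431 [(3 5 8; 2 0 -2)], sign=+1
I_A²/I_B² = (1/34)/(27/2431) = 143/54

143/54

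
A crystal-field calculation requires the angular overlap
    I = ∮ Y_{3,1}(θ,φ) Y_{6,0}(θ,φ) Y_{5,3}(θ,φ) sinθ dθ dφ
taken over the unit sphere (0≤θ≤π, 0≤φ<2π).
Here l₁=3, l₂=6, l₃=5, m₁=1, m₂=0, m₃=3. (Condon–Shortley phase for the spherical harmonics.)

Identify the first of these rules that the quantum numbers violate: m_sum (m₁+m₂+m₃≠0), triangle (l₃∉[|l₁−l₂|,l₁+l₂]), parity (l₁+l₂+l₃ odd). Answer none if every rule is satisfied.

m₁+m₂+m₃ = 1 + 0 + 3 = 4  ✗
triangle: |3−6|=3 ≤ l₃=5 ≤ 3+6=9
parity: l₁+l₂+l₃ = 14 is even

m_sum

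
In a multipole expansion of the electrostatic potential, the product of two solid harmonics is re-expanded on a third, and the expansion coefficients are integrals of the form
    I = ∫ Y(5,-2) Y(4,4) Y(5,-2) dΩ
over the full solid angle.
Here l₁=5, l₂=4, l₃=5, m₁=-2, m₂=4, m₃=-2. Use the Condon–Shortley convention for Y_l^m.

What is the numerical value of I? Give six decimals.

Rules hold: Σm=0, L=14 even, 1≤5≤9.
N = 11·9·11 = 1089
Δ = 4!·6!·4!/15! = 1/3153150
Racah Σ t=0..4: t=0:+1/69120 t=1:−1/1728 t=2:+1/576 t=3:−1/1728 t=4:+1/69120 = 7/11520
⇒ 3j(5 4 5; 0 0 0)² = 2/143, sgn -1
Racah Σ t=4..4: t=4:+1/20736 = 1/20736
⇒ 3j(5 4 5; -2 4 -2)² = 35/1287, sgn -1
4πI² = N·(3j₀)²·(3jₘ)² = 70/169
I = +1·√(0.414201/4π) = 0.18155187

0.181552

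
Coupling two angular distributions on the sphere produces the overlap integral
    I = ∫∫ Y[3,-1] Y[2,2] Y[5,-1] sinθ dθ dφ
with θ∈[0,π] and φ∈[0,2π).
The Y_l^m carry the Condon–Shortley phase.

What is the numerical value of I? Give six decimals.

-0.092802

Checks pass: Σm=0; 10 even; l₃=5∈[1,5].
(2·3+1)(2·2+1)(2·5+1) = 385
Δ: 0! 6! 4! / 11! → 1/2310
sum: t=0:+1/144 = 1/144
3j²(3 2 5; 0 0 0) = Δ·Π!·Σ² = 10/231  (sign -1)
sum: t=0:+1/1152 = 1/1152
3j²(3 2 5; -1 2 -1) = Δ·Π!·Σ² = 1/154  (sign +1)
combine: 4πI² = 385·10/231·1/154 = 25/231
take √, sign -1: I = -0.09280237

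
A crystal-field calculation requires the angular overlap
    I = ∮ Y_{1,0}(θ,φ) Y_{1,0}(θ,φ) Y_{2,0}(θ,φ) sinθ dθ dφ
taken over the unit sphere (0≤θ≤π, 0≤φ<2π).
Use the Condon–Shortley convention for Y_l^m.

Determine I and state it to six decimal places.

Checks pass: Σm=0; 4 even; l₃=2∈[0,2].
(2·1+1)(2·1+1)(2·2+1) = 45
Δ: 0! 2! 2! / 5! → 1/30
sum: t=0:+1/1 = 1/1
3j²(1 1 2; 0 0 0) = Δ·Π!·Σ² = 2/15  (sign +1)
(m-triple is (0,0,0) — same symbol as above.)
combine: 4πI² = 45·2/15·2/15 = 4/5
take √, sign +1: I = 0.25231325

0.252313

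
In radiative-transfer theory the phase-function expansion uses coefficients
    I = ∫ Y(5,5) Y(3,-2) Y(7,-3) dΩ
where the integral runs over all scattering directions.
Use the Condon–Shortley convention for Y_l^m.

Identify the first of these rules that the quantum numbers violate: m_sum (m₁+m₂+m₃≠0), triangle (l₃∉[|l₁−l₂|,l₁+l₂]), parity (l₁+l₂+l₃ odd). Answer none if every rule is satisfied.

m₁+m₂+m₃ = 5 − 2 − 3 = 0  ✓
triangle: |5−3|=2 ≤ l₃=7 ≤ 5+3=8  ✓
parity: l₁+l₂+l₃ = 15 is odd  ✗

parity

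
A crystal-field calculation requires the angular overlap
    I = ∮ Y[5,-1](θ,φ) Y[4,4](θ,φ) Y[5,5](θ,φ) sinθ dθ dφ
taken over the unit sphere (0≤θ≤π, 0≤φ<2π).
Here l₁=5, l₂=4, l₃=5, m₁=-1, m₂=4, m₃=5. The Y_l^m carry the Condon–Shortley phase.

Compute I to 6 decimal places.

0.000000

Σmᵢ = 8 ≠ 0, so the φ-integral vanishes; I = 0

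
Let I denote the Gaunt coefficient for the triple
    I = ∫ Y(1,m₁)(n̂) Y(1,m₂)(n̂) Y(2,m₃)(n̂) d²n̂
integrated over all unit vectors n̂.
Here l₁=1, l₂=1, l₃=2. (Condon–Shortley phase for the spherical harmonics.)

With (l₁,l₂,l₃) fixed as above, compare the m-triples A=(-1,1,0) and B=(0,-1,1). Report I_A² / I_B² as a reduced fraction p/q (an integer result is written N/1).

Shared (l₁,l₂,l₃)=(1,1,2): N and (l;000)² cancel in I_A²/I_B².
A: Δ = 0!·2!·2!/5! = 1/30; Racah Σ t=0..0: t=0:+1/4 = 1/4; ⇒ 3j(1 1 2; -1 1 0)² = 1/30, sgn +1
B: Δ = 0!·2!·2!/5! = 1/30; Racah Σ t=0..0: t=0:+1/2 = 1/2; ⇒ 3j(1 1 2; 0 -1 1)² = 1/10, sgn -1
I_A²/I_B² = (1/30)/(1/10) = 1/3

1/3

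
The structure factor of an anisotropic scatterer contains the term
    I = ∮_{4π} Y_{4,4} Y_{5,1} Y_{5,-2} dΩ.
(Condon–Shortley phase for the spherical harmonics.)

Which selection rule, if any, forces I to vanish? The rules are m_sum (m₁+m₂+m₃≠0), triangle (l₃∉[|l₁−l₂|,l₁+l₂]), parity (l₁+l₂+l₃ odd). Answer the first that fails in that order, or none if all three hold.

azimuthal sum: 4 + 1 − 2 = 3  ✗
1 ≤ 5 ≤ 9 (triangle on l)
L = 4 + 5 + 5 = 14 (even)

m_sum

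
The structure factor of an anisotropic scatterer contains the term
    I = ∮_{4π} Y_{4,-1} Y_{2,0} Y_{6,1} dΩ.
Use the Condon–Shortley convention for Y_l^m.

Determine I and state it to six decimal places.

Checks pass: Σm=0; 12 even; l₃=6∈[2,6].
(2·4+1)(2·2+1)(2·6+1) = 585
Δ: 0! 8! 4! / 13! → 1/6435
sum: t=0:+1/2304 = 1/2304
3j²(4 2 6; 0 0 0) = Δ·Π!·Σ² = 5/143  (sign +1)
sum: t=0:+1/2880 = 1/2880
3j²(4 2 6; -1 0 1) = Δ·Π!·Σ² = 14/429  (sign -1)
combine: 4πI² = 585·5/143·14/429 = 1050/1573
take √, sign -1: I = -0.23047581

-0.230476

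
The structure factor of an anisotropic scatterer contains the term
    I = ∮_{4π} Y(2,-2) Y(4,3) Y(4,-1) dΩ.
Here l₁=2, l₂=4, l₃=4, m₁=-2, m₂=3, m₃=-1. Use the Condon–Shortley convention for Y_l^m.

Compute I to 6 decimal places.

Checks pass: Σm=0; 10 even; l₃=4∈[2,6].
(2·2+1)(2·4+1)(2·4+1) = 405
Δ: 2! 2! 6! / 11! → 1/13860
sum: t=0:+1/192 t=1:−1/36 t=2:+1/192 = -5/288
3j²(2 4 4; 0 0 0) = Δ·Π!·Σ² = 20/693  (sign -1)
sum: t=2:+1/480 = 1/480
3j²(2 4 4; -2 3 -1) = Δ·Π!·Σ² = 3/110  (sign -1)
combine: 4πI² = 405·20/693·3/110 = 270/847
take √, sign +1: I = 0.15927046

0.159270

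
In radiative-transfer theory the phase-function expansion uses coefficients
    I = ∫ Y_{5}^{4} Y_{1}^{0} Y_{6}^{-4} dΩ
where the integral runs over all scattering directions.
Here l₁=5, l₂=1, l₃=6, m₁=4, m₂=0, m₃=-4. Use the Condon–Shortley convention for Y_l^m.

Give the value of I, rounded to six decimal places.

m-sum 0 ✓  L=12 even ✓  4≤6≤6 ✓
Π(2lᵢ+1) = 11×3×13 = 429
triangle coeff Δ(5,1,6) = 1/858
Σ_t [0,0]: t=0:+1/14400 = 1/14400
(3j)²=6/143 [(5 1 6; 0 0 0)], sign=+1
Σ_t [0,0]: t=0:+1/362880 = 1/362880
(3j)²=10/429 [(5 1 6; 4 0 -4)], sign=+1
⇒ 4πI² = 60/143
I = (+1)√(60/143/(4π)) = 0.18272698

0.182727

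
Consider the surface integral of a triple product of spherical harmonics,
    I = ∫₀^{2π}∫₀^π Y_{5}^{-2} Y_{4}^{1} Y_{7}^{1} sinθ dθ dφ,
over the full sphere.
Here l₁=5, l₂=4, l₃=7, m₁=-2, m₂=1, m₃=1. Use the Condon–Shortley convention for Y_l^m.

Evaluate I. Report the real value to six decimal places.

Rules hold: Σm=0, L=16 even, 1≤7≤9.
N = 11·9·15 = 1485
Δ = 2!·8!·6!/17! = 1/6126120
Racah Σ t=0..2: t=0:+1/69120 t=1:−1/20736 t=2:+1/69120 = -1/51840
⇒ 3j(5 4 7; 0 0 0)² = 280/21879, sgn +1
Racah Σ t=0..2: t=0:+1/1209600 t=1:−1/69120 t=2:+1/51840 = 41/7257600
⇒ 3j(5 4 7; -2 1 1)² = 1681/510510, sgn +1
4πI² = N·(3j₀)²·(3jₘ)² = 33620/537251
I = +1·√(0.0625778/4π) = 0.07056759

0.070568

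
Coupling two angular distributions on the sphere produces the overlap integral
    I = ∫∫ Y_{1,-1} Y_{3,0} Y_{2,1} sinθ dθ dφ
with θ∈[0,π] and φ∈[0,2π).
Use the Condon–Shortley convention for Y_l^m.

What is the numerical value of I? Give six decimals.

0.143048

m-sum 0 ✓  L=6 even ✓  2≤2≤4 ✓
Π(2lᵢ+1) = 3×7×5 = 105
triangle coeff Δ(1,3,2) = 1/105
Σ_t [1,1]: t=1:−1/4 = -1/4
(3j)²=3/35 [(1 3 2; 0 0 0)], sign=-1
Σ_t [2,2]: t=2:+1/12 = 1/12
(3j)²=1/35 [(1 3 2; -1 0 1)], sign=-1
⇒ 4πI² = 9/35
I = (+1)√(9/35/(4π)) = 0.14304817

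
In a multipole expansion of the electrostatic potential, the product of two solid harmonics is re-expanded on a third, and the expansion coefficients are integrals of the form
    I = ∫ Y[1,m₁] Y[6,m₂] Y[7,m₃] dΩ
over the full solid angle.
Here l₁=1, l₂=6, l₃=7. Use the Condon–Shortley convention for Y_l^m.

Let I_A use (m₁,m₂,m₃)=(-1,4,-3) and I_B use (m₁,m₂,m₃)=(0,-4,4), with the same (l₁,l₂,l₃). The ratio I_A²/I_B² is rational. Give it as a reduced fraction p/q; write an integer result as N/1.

2/11

Shared (l₁,l₂,l₃)=(1,6,7): N and (l;000)² cancel in I_A²/I_B².
A: Δ = 0!·2!·12!/15! = 1/1365; Racah Σ t=0..0: t=0:+1/14515200 = 1/14515200; ⇒ 3j(1 6 7; -1 4 -3)² = 2/455, sgn +1
B: Δ = 0!·2!·12!/15! = 1/1365; Racah Σ t=0..0: t=0:+1/7257600 = 1/7257600; ⇒ 3j(1 6 7; 0 -4 4)² = 11/455, sgn -1
I_A²/I_B² = (2/455)/(11/455) = 2/11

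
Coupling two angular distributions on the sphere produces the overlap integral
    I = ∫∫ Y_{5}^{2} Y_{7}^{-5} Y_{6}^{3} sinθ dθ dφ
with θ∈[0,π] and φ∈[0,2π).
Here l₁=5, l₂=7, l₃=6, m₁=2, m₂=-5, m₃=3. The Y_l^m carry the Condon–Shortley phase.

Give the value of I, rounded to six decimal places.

-0.124673

m-sum 0 ✓  L=18 even ✓  2≤6≤12 ✓
Π(2lᵢ+1) = 11×15×13 = 2145
triangle coeff Δ(5,7,6) = 1/174594420
Σ_t [1,5]: t=1:−1/4147200 t=2:+1/207360 t=3:−1/82944 t=4:+1/207360 t=5:−1/4147200 = -1/345600
(3j)²=420/46189 [(5 7 6; 0 0 0)], sign=-1
Σ_t [0,2]: t=0:+1/6220800 t=1:−1/2419200 t=2:+1/11612160 = -29/174182400
(3j)²=841/83980 [(5 7 6; 2 -5 3)], sign=+1
⇒ 4πI² = 264915/1356277
I = (-1)√(264915/1356277/(4π)) = -0.12467350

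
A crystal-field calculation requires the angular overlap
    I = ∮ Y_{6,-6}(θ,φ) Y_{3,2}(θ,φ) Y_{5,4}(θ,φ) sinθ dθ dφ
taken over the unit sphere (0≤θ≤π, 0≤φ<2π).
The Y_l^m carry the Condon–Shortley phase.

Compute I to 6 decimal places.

Checks pass: Σm=0; 14 even; l₃=5∈[3,9].
(2·6+1)(2·3+1)(2·5+1) = 1001
Δ: 4! 8! 2! / 15! → 1/675675
sum: t=1:−1/8640 t=2:+1/2304 t=3:−1/8640 = 7/34560
3j²(6 3 5; 0 0 0) = Δ·Π!·Σ² = 7/429  (sign -1)
sum: t=4:+1/967680 = 1/967680
3j²(6 3 5; -6 2 4) = Δ·Π!·Σ² = 3/91  (sign -1)
combine: 4πI² = 1001·7/429·3/91 = 7/13
take √, sign +1: I = 0.20700098

0.207001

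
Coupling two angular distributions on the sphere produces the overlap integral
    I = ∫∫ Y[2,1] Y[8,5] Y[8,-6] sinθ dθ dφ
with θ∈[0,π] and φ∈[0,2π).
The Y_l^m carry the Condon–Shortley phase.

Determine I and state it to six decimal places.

0.193241

Rules hold: Σm=0, L=18 even, 6≤8≤10.
N = 5·17·17 = 1445
Δ = 2!·2!·14!/19! = 1/348840
Racah Σ t=0..2: t=0:+1/116121600 t=1:−1/25401600 t=2:+1/116121600 = -1/45158400
⇒ 3j(2 8 8; 0 0 0)² = 24/1615, sgn -1
Racah Σ t=0..1: t=0:+1/12454041600 t=1:−1/1916006400 = -1/2264371200
⇒ 3j(2 8 8; 1 5 -6)² = 847/38760, sgn -1
4πI² = N·(3j₀)²·(3jₘ)² = 847/1805
I = +1·√(0.469252/4π) = 0.19324051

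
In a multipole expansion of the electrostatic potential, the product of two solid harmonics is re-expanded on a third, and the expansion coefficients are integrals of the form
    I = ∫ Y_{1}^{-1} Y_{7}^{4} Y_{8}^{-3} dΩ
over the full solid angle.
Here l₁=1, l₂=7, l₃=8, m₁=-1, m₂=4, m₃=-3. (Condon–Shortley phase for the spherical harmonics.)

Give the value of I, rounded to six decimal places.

-0.096758

m-sum 0 ✓  L=16 even ✓  6≤8≤8 ✓
Π(2lᵢ+1) = 3×15×17 = 765
triangle coeff Δ(1,7,8) = 1/2040
Σ_t [0,0]: t=0:+1/25401600 = 1/25401600
(3j)²=8/255 [(1 7 8; 0 0 0)], sign=+1
Σ_t [0,0]: t=0:+1/479001600 = 1/479001600
(3j)²=1/204 [(1 7 8; -1 4 -3)], sign=-1
⇒ 4πI² = 2/17
I = (-1)√(2/17/(4π)) = -0.09675772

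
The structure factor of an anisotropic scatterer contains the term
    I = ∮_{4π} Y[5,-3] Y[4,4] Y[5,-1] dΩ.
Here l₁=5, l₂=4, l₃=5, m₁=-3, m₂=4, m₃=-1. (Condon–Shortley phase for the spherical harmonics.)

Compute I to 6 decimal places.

-0.168084

Rules hold: Σm=0, L=14 even, 1≤5≤9.
N = 11·9·11 = 1089
Δ = 4!·6!·4!/15! = 1/3153150
Racah Σ t=0..4: t=0:+1/69120 t=1:−1/1728 t=2:+1/576 t=3:−1/1728 t=4:+1/69120 = 7/11520
⇒ 3j(5 4 5; 0 0 0)² = 2/143, sgn -1
Racah Σ t=4..4: t=4:+1/27648 = 1/27648
⇒ 3j(5 4 5; -3 4 -1)² = 10/429, sgn +1
4πI² = N·(3j₀)²·(3jₘ)² = 60/169
I = -1·√(0.35503/4π) = -0.16808437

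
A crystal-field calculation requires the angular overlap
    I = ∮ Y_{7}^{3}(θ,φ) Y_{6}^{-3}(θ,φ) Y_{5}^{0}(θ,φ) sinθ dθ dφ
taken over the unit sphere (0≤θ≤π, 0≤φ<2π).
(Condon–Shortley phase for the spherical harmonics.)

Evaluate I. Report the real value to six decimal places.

0.099287

Checks pass: Σm=0; 18 even; l₃=5∈[1,13].
(2·7+1)(2·6+1)(2·5+1) = 2145
Δ: 8! 6! 4! / 19! → 1/174594420
sum: t=2:+1/4147200 t=3:−1/207360 t=4:+1/82944 t=5:−1/207360 t=6:+1/4147200 = 1/345600
3j²(7 6 5; 0 0 0) = Δ·Π!·Σ² = 420/46189  (sign -1)
sum: t=0:+1/11612160 t=1:−1/725760 t=2:+1/414720 t=3:−1/2073600 = 37/58060800
3j²(7 6 5; 3 -3 0) = Δ·Π!·Σ² = 4107/646646  (sign -1)
combine: 4πI² = 2145·420/46189·4107/646646 = 1848150/14919047
take √, sign +1: I = 0.09928717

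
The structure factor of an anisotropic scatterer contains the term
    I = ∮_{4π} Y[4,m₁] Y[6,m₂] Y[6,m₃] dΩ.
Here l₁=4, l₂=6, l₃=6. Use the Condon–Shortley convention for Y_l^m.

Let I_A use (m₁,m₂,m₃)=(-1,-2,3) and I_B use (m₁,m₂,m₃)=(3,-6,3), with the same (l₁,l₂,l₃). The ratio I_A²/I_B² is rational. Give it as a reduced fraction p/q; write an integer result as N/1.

845/693

Same 4,6,6: normalisation and zero-m 3j drop out of the ratio.
A: Δ: 4! 4! 8! / 17! → 1/15315300; sum: t=1:−1/103680 t=2:+1/34560 t=3:−1/120960 t=4:+1/5806080 = 13/1161216; 3j²(4 6 6; -1 -2 3) = Δ·Π!·Σ² = 65/5236  (sign -1)
B: Δ: 4! 4! 8! / 17! → 1/15315300; sum: t=0:+1/5806080 = 1/5806080; 3j²(4 6 6; 3 -6 3) = Δ·Π!·Σ² = 9/884  (sign -1)
I_A²/I_B² = (65/5236)/(9/884) = 845/693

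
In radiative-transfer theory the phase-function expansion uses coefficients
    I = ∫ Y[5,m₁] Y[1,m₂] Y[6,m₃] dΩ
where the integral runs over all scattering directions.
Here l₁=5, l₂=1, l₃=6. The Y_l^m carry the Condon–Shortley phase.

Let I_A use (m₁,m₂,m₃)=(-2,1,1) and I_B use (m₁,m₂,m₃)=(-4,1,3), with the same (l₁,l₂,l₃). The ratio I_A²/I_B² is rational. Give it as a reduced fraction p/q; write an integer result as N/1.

Same 5,1,6: normalisation and zero-m 3j drop out of the ratio.
A: Δ: 0! 10! 2! / 13! → 1/858; sum: t=0:+1/60480 = 1/60480; 3j²(5 1 6; -2 1 1) = Δ·Π!·Σ² = 5/429  (sign -1)
B: Δ: 0! 10! 2! / 13! → 1/858; sum: t=0:+1/725760 = 1/725760; 3j²(5 1 6; -4 1 3) = Δ·Π!·Σ² = 1/286  (sign -1)
I_A²/I_B² = (5/429)/(1/286) = 10/3

10/3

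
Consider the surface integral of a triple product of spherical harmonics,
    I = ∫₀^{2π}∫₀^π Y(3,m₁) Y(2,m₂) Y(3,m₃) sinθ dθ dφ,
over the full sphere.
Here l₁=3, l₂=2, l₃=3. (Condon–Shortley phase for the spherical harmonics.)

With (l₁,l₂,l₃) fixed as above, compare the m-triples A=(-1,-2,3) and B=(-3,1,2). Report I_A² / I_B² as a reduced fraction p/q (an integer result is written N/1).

2/5

Shared (l₁,l₂,l₃)=(3,2,3): N and (l;000)² cancel in I_A²/I_B².
A: Δ = 2!·4!·2!/9! = 1/3780; Racah Σ t=0..0: t=0:+1/96 = 1/96; ⇒ 3j(3 2 3; -1 -2 3)² = 1/42, sgn +1
B: Δ = 2!·4!·2!/9! = 1/3780; Racah Σ t=2..2: t=2:+1/48 = 1/48; ⇒ 3j(3 2 3; -3 1 2)² = 5/84, sgn -1
I_A²/I_B² = (1/42)/(5/84) = 2/5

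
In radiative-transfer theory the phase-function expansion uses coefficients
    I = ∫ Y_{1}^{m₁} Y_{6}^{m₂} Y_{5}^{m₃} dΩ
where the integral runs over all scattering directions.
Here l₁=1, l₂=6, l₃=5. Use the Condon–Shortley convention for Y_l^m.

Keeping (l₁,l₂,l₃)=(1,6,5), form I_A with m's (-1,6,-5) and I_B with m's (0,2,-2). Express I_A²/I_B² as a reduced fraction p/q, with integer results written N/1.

Same 1,6,5: normalisation and zero-m 3j drop out of the ratio.
A: Δ: 2! 0! 10! / 13! → 1/858; sum: t=2:+1/7257600 = 1/7257600; 3j²(1 6 5; -1 6 -5) = Δ·Π!·Σ² = 1/13  (sign +1)
B: Δ: 2! 0! 10! / 13! → 1/858; sum: t=1:−1/30240 = -1/30240; 3j²(1 6 5; 0 2 -2) = Δ·Π!·Σ² = 16/429  (sign +1)
I_A²/I_B² = (1/13)/(16/429) = 33/16

33/16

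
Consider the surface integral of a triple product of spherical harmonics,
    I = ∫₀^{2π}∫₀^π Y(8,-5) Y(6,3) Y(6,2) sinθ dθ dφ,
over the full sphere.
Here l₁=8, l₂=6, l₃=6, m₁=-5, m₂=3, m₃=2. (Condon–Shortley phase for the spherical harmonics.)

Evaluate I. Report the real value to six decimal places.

-0.073236

Rules hold: Σm=0, L=20 even, 2≤6≤14.
N = 17·13·13 = 2873
Δ = 8!·8!·4!/21! = 1/1309458150
Racah Σ t=2..6: t=2:+1/49766400 t=3:−1/3110400 t=4:+1/1327104 t=5:−1/3110400 t=6:+1/49766400 = 1/6635520
⇒ 3j(8 6 6; 0 0 0)² = 350/46189, sgn +1
Racah Σ t=5..8: t=5:−1/696729600 t=6:+1/43545600 t=7:−1/29030400 t=8:+1/174182400 = -1/139345920
⇒ 3j(8 6 6; -5 3 2)² = 1/323, sgn -1
4πI² = N·(3j₀)²·(3jₘ)² = 4550/67507
I = -1·√(0.0674004/4π) = -0.07323629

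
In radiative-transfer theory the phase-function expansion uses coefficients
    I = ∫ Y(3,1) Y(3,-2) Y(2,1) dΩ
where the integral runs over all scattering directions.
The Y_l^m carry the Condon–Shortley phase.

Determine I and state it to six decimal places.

m-sum 0 ✓  L=8 even ✓  0≤2≤6 ✓
Π(2lᵢ+1) = 7×7×5 = 245
triangle coeff Δ(3,3,2) = 1/3780
Σ_t [1,3]: t=1:−1/24 t=2:+1/4 t=3:−1/24 = 1/6
(3j)²=4/105 [(3 3 2; 0 0 0)], sign=+1
Σ_t [0,1]: t=0:+1/48 t=1:−1/12 = -1/16
(3j)²=1/28 [(3 3 2; 1 -2 1)], sign=+1
⇒ 4πI² = 1/3
I = (+1)√(1/3/(4π)) = 0.16286750

0.162868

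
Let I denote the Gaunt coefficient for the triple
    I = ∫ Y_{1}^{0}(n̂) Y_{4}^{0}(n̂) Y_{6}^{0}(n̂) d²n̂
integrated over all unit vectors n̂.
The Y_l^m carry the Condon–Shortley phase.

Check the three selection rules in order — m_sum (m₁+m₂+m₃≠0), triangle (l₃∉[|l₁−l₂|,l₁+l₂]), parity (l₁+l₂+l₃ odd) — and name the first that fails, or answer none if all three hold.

Σmᵢ = 0  ✓
l₃∈[|l₁−l₂|,l₁+l₂]=[3,5], have l₃=6  ✗
Σlᵢ = 11 ⇒ odd

triangle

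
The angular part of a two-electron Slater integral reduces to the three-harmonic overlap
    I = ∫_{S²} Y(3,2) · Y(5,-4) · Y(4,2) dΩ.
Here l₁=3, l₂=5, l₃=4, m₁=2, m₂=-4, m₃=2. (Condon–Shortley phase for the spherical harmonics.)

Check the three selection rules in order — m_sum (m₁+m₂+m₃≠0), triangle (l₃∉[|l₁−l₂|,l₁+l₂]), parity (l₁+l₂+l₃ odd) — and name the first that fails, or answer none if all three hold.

none

azimuthal sum: 2 − 4 + 2 = 0  ✓
2 ≤ 4 ≤ 8 (triangle on l)  ✓
L = 3 + 5 + 4 = 12 (even)  ✓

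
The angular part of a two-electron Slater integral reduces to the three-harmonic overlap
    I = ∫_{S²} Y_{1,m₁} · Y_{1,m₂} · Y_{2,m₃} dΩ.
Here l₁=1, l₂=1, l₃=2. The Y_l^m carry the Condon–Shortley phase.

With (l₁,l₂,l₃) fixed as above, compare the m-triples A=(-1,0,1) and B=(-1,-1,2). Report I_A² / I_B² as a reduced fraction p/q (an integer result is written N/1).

1/2

l's match ⇒ only the (l;m) 3-j factors differ between A and B.
A: triangle coeff Δ(1,1,2) = 1/30; Σ_t [0,0]: t=0:+1/2 = 1/2; (3j)²=1/10 [(1 1 2; -1 0 1)], sign=-1
B: triangle coeff Δ(1,1,2) = 1/30; Σ_t [0,0]: t=0:+1/4 = 1/4; (3j)²=1/5 [(1 1 2; -1 -1 2)], sign=+1
I_A²/I_B² = (1/10)/(1/5) = 1/2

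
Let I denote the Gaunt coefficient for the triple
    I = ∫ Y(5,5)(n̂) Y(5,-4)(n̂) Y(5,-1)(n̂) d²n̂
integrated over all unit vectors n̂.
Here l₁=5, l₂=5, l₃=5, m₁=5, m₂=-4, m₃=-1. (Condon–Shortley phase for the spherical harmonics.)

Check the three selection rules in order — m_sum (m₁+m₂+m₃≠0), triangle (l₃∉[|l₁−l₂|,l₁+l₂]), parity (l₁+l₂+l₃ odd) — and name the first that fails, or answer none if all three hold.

Σmᵢ = 0  ✓
l₃∈[|l₁−l₂|,l₁+l₂]=[0,10], have l₃=5  ✓
Σlᵢ = 15 ⇒ odd  ✗

parity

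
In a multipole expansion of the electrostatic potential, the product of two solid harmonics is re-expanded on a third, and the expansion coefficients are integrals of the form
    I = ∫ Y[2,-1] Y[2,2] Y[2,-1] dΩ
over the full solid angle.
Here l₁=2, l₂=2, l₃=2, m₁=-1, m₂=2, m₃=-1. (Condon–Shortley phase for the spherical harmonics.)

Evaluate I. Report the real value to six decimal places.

Rules hold: Σm=0, L=6 even, 0≤2≤4.
N = 5·5·5 = 125
Δ = 2!·2!·2!/7! = 1/630
Racah Σ t=0..2: t=0:+1/8 t=1:−1/1 t=2:+1/8 = -3/4
⇒ 3j(2 2 2; 0 0 0)² = 2/35, sgn -1
Racah Σ t=2..2: t=2:+1/4 = 1/4
⇒ 3j(2 2 2; -1 2 -1)² = 3/35, sgn -1
4πI² = N·(3j₀)²·(3jₘ)² = 30/49
I = +1·√(0.612245/4π) = 0.22072812

0.220728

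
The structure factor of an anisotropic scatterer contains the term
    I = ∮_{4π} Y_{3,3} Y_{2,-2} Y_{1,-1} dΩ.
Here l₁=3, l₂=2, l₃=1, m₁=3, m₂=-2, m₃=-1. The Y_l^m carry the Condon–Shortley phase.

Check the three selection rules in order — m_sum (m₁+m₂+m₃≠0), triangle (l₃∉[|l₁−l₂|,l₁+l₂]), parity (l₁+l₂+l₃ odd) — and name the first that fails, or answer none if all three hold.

none

Σmᵢ = 0  ✓
l₃∈[|l₁−l₂|,l₁+l₂]=[1,5], have l₃=1  ✓
Σlᵢ = 6 ⇒ even  ✓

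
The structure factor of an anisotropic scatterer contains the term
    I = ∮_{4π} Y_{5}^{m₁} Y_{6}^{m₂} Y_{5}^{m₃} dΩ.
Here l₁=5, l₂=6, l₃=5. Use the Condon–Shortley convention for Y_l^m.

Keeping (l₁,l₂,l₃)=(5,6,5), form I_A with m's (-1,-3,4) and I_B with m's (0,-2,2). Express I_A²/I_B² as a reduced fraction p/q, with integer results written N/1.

Same 5,6,5: normalisation and zero-m 3j drop out of the ratio.
A: Δ: 6! 4! 6! / 17! → 1/28588560; sum: t=2:+1/138240 t=3:−1/155520 = 1/1244160; 3j²(5 6 5; -1 -3 4) = Δ·Π!·Σ² = 3/9724  (sign -1)
B: Δ: 6! 4! 6! / 17! → 1/28588560; sum: t=1:−1/103680 t=2:+1/13824 t=3:−1/17280 t=4:+1/207360 = 1/103680; 3j²(5 6 5; 0 -2 2) = Δ·Π!·Σ² = 10/7293  (sign -1)
I_A²/I_B² = (3/9724)/(10/7293) = 9/40

9/40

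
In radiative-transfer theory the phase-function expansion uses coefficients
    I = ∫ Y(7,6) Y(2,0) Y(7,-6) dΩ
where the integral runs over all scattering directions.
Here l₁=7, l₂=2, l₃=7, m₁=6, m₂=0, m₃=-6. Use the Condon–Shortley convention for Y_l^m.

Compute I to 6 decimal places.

Rules hold: Σm=0, L=16 even, 5≤7≤9.
N = 15·5·15 = 1125
Δ = 2!·12!·2!/17! = 1/185640
Racah Σ t=0..2: t=0:+1/2419200 t=1:−1/518400 t=2:+1/2419200 = -1/907200
⇒ 3j(7 2 7; 0 0 0)² = 56/3315, sgn +1
Racah Σ t=0..1: t=0:+1/159667200 t=1:−1/479001600 = 1/239500800
⇒ 3j(7 2 7; 6 0 -6)² = 26/1785, sgn -1
4πI² = N·(3j₀)²·(3jₘ)² = 80/289
I = -1·√(0.276817/4π) = -0.14841956

-0.148420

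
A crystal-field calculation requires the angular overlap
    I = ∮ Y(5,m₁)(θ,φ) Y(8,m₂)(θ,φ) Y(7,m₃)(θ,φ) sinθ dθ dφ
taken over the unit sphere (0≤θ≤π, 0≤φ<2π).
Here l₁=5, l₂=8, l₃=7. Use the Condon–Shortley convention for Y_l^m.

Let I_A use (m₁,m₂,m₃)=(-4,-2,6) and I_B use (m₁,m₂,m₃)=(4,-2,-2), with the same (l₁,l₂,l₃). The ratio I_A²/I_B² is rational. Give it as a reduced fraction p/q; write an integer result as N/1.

143/144

Same 5,8,7: normalisation and zero-m 3j drop out of the ratio.
A: Δ: 6! 4! 10! / 21! → 1/814773960; sum: t=5:−1/1045094400 t=6:+1/15676416000 = -1/1119744000; 3j²(5 8 7; -4 -2 6) = Δ·Π!·Σ² = 28/4845  (sign +1)
B: Δ: 6! 4! 10! / 21! → 1/814773960; sum: t=0:+1/74649600 t=1:−1/41472000 = -1/93312000; 3j²(5 8 7; 4 -2 -2) = Δ·Π!·Σ² = 1344/230945  (sign +1)
I_A²/I_B² = (28/4845)/(1344/230945) = 143/144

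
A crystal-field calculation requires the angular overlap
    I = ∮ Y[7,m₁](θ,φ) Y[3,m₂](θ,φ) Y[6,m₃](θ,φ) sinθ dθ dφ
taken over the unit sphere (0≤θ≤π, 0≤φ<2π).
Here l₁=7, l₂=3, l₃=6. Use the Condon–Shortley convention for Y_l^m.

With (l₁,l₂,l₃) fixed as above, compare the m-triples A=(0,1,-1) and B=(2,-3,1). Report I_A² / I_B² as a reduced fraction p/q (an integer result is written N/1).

Shared (l₁,l₂,l₃)=(7,3,6): N and (l;000)² cancel in I_A²/I_B².
A: Δ = 4!·10!·2!/17! = 1/2042040; Racah Σ t=2..4: t=2:+1/115200 t=3:−1/103680 t=4:+1/1451520 = -1/3628800; ⇒ 3j(7 3 6; 0 1 -1)² = 1/36465, sgn +1
B: Δ = 4!·10!·2!/17! = 1/2042040; Racah Σ t=0..0: t=0:+1/691200 = 1/691200; ⇒ 3j(7 3 6; 2 -3 1)² = 189/9724, sgn -1
I_A²/I_B² = (1/36465)/(189/9724) = 4/2835

4/2835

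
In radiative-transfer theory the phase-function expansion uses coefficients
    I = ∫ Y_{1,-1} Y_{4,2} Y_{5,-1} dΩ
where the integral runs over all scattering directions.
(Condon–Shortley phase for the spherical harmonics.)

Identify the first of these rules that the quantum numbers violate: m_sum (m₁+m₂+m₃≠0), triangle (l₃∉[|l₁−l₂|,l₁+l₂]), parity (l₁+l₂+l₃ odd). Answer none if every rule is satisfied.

Σmᵢ = 0  ✓
l₃∈[|l₁−l₂|,l₁+l₂]=[3,5], have l₃=5  ✓
Σlᵢ = 10 ⇒ even  ✓

none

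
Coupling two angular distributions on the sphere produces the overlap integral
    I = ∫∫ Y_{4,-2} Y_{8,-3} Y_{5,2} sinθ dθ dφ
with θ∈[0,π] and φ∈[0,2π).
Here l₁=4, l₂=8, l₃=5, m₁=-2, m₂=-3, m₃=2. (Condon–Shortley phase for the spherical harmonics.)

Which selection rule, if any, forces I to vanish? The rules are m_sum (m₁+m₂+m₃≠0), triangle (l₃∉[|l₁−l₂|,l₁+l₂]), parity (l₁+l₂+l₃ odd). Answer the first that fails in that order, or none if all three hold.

m_sum

azimuthal sum: -2 − 3 + 2 = -3  ✗
4 ≤ 5 ≤ 12 (triangle on l)
L = 4 + 8 + 5 = 17 (odd)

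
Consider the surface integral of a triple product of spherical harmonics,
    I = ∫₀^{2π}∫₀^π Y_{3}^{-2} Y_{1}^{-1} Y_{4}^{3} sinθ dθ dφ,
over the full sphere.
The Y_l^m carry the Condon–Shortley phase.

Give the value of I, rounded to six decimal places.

-0.282095

m-sum 0 ✓  L=8 even ✓  2≤4≤4 ✓
Π(2lᵢ+1) = 7×3×9 = 189
triangle coeff Δ(3,1,4) = 1/252
Σ_t [0,0]: t=0:+1/36 = 1/36
(3j)²=4/63 [(3 1 4; 0 0 0)], sign=+1
Σ_t [0,0]: t=0:+1/240 = 1/240
(3j)²=1/12 [(3 1 4; -2 -1 3)], sign=-1
⇒ 4πI² = 1/1
I = (-1)√(1/1/(4π)) = -0.28209479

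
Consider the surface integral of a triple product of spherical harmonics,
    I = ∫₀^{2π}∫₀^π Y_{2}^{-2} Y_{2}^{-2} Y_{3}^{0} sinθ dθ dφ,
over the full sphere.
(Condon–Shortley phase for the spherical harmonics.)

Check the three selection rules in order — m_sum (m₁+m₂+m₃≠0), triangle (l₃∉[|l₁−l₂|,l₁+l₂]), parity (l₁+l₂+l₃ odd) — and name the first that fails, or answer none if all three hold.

Σmᵢ = -4  ✗
l₃∈[|l₁−l₂|,l₁+l₂]=[0,4], have l₃=3
Σlᵢ = 7 ⇒ odd

m_sum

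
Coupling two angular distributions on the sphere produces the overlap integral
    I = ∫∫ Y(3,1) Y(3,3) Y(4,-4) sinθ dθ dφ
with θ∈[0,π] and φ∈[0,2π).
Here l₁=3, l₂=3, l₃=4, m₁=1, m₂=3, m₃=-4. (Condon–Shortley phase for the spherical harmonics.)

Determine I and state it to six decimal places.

-0.166198

Rules hold: Σm=0, L=10 even, 0≤4≤6.
N = 7·7·9 = 441
Δ = 2!·4!·4!/11! = 1/34650
Racah Σ t=0..2: t=0:+1/72 t=1:−1/16 t=2:+1/72 = -5/144
⇒ 3j(3 3 4; 0 0 0)² = 2/77, sgn -1
Racah Σ t=2..2: t=2:+1/1152 = 1/1152
⇒ 3j(3 3 4; 1 3 -4)² = 1/33, sgn +1
4πI² = N·(3j₀)²·(3jₘ)² = 42/121
I = -1·√(0.347107/4π) = -0.16619847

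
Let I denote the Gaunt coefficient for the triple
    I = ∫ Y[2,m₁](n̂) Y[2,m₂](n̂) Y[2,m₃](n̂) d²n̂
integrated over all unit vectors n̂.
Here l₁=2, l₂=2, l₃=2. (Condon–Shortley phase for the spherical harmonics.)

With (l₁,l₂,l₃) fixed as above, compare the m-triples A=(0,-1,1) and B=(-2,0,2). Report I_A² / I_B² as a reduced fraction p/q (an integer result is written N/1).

Same 2,2,2: normalisation and zero-m 3j drop out of the ratio.
A: Δ: 2! 2! 2! / 7! → 1/630; sum: t=0:+1/4 t=1:−1/2 = -1/4; 3j²(2 2 2; 0 -1 1) = Δ·Π!·Σ² = 1/70  (sign +1)
B: Δ: 2! 2! 2! / 7! → 1/630; sum: t=2:+1/8 = 1/8; 3j²(2 2 2; -2 0 2) = Δ·Π!·Σ² = 2/35  (sign +1)
I_A²/I_B² = (1/70)/(2/35) = 1/4

1/4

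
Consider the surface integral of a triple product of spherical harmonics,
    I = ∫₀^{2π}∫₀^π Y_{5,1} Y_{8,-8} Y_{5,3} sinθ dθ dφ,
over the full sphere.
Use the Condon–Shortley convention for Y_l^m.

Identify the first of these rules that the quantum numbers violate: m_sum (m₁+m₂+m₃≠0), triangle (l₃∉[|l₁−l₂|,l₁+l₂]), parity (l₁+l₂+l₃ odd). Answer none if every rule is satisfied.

m₁+m₂+m₃ = 1 − 8 + 3 = -4  ✗
triangle: |5−8|=3 ≤ l₃=5 ≤ 5+8=13
parity: l₁+l₂+l₃ = 18 is even

m_sum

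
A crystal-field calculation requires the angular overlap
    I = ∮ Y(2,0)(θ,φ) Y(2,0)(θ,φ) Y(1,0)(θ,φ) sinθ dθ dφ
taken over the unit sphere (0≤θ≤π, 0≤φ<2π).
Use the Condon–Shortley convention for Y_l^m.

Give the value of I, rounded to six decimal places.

l₁+l₂+l₃=5 is odd: 3j(l;000)=0 ⇒ I=0

0.000000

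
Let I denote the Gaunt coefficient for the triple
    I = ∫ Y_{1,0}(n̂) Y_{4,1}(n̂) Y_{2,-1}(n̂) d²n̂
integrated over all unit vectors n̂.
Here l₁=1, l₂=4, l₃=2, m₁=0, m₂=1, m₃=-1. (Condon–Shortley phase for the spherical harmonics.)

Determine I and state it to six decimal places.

0.000000

|1−4|≤2≤1+4 violated ⇒ I = 0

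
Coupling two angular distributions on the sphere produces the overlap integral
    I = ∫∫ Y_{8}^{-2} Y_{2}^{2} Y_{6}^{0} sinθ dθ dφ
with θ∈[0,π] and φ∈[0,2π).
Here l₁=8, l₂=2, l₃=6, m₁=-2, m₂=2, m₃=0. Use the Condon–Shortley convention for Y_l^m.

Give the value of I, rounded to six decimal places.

m-sum 0 ✓  L=16 even ✓  6≤6≤10 ✓
Π(2lᵢ+1) = 17×5×13 = 1105
triangle coeff Δ(8,2,6) = 1/30940
Σ_t [2,2]: t=2:+1/2073600 = 1/2073600
(3j)²=28/1105 [(8 2 6; 0 0 0)], sign=+1
Σ_t [4,4]: t=4:+1/12441600 = 1/12441600
(3j)²=3/442 [(8 2 6; -2 2 0)], sign=+1
⇒ 4πI² = 42/221
I = (+1)√(42/221/(4π)) = 0.12297691

0.122977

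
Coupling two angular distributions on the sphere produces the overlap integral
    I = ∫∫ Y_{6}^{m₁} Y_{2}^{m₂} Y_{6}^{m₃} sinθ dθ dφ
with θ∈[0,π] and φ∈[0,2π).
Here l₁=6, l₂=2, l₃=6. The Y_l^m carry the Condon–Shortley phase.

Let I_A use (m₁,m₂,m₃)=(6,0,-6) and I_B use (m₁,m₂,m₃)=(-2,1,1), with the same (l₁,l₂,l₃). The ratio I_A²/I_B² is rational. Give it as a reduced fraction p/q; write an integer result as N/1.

Shared (l₁,l₂,l₃)=(6,2,6): N and (l;000)² cancel in I_A²/I_B².
A: Δ = 2!·10!·2!/15! = 1/90090; Racah Σ t=0..0: t=0:+1/14515200 = 1/14515200; ⇒ 3j(6 2 6; 6 0 -6)² = 22/455, sgn +1
B: Δ = 2!·10!·2!/15! = 1/90090; Racah Σ t=1..2: t=1:−1/60480 t=2:+1/34560 = 1/80640; ⇒ 3j(6 2 6; -2 1 1)² = 6/1001, sgn -1
I_A²/I_B² = (22/455)/(6/1001) = 121/15

121/15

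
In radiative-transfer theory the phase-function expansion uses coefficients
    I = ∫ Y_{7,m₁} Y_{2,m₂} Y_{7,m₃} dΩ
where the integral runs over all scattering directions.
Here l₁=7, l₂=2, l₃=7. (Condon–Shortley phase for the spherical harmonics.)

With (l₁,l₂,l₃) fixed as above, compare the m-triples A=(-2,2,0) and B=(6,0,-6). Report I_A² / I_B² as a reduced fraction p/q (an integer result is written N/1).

567/338

Shared (l₁,l₂,l₃)=(7,2,7): N and (l;000)² cancel in I_A²/I_B².
A: Δ = 2!·12!·2!/17! = 1/185640; Racah Σ t=2..2: t=2:+1/2419200 = 1/2419200; ⇒ 3j(7 2 7; -2 2 0)² = 27/1105, sgn -1
B: Δ = 2!·12!·2!/17! = 1/185640; Racah Σ t=0..1: t=0:+1/159667200 t=1:−1/479001600 = 1/239500800; ⇒ 3j(7 2 7; 6 0 -6)² = 26/1785, sgn -1
I_A²/I_B² = (27/1105)/(26/1785) = 567/338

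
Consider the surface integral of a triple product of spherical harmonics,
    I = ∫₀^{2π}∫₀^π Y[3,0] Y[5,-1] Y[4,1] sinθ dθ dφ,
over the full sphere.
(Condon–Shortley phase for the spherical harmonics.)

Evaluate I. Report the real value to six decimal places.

-0.115089

Rules hold: Σm=0, L=12 even, 2≤4≤8.
N = 7·11·9 = 693
Δ = 4!·2!·6!/13! = 1/180180
Racah Σ t=1..3: t=1:−1/576 t=2:+1/144 t=3:−1/576 = 1/288
⇒ 3j(3 5 4; 0 0 0)² = 20/1001, sgn +1
Racah Σ t=1..3: t=1:−1/432 t=2:+1/192 t=3:−1/1440 = 19/8640
⇒ 3j(3 5 4; 0 -1 1)² = 361/30030, sgn -1
4πI² = N·(3j₀)²·(3jₘ)² = 2166/13013
I = -1·√(0.166449/4π) = -0.11508947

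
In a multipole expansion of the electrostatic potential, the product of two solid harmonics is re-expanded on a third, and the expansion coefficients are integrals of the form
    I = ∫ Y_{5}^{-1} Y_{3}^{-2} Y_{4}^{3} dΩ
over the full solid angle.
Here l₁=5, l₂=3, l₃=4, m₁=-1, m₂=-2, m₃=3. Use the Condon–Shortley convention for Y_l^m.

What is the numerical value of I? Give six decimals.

Rules hold: Σm=0, L=12 even, 2≤4≤8.
N = 11·7·9 = 693
Δ = 4!·6!·2!/13! = 1/180180
Racah Σ t=1..3: t=1:−1/576 t=2:+1/144 t=3:−1/576 = 1/288
⇒ 3j(5 3 4; 0 0 0)² = 20/1001, sgn +1
Racah Σ t=0..1: t=0:+1/17280 t=1:−1/1440 = -11/17280
⇒ 3j(5 3 4; -1 -2 3)² = 11/468, sgn +1
4πI² = N·(3j₀)²·(3jₘ)² = 55/169
I = +1·√(0.325444/4π) = 0.16092854

0.160929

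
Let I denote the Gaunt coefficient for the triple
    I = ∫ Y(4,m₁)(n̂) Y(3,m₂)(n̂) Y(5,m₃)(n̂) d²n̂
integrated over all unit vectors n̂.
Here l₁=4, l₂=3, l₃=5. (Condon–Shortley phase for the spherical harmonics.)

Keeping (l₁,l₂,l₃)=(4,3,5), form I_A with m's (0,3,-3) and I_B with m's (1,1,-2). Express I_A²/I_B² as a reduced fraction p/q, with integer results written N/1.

Same 4,3,5: normalisation and zero-m 3j drop out of the ratio.
A: Δ: 2! 6! 4! / 13! → 1/180180; sum: t=2:+1/2304 = 1/2304; 3j²(4 3 5; 0 3 -3) = Δ·Π!·Σ² = 5/143  (sign +1)
B: Δ: 2! 6! 4! / 13! → 1/180180; sum: t=0:+1/1728 t=1:−1/288 t=2:+1/960 = -1/540; 3j²(4 3 5; 1 1 -2) = Δ·Π!·Σ² = 128/6435  (sign +1)
I_A²/I_B² = (5/143)/(128/6435) = 225/128

225/128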